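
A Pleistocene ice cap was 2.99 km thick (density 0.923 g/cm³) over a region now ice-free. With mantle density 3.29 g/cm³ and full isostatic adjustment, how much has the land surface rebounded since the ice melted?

0.839 km

Removing the load lets mantle flow back in; uplift u satisfies ρ_ice t = ρ_m u.
u = t ρ_ice/ρ_m = 2.99 km × 0.923/3.29 = 0.839 km.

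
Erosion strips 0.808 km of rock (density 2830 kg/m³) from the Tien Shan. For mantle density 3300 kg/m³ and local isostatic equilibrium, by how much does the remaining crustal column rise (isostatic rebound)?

Unloading: uplift u = e ρ_c/ρ_m = 0.808 km × 2830/3300 = 0.693 km.

0.693 km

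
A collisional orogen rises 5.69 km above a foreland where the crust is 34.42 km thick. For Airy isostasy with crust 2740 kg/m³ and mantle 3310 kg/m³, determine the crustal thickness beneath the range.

67.5 km

Root depth r = h ρ_c / (ρ_m − ρ_c) = 5.69 km × 2740 / 570 = 27.35 km.
Total thickness = T + h + r = 34.42 km + 5.69 km + 27.35 km = 67.5 km.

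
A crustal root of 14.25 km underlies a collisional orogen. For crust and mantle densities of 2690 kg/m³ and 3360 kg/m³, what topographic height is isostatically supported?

3.55 km

Balancing pressure at the compensation depth: ρ_c h = (ρ_m − ρ_c) r.
h = r (ρ_m − ρ_c) / ρ_c = 14.25 km × (3360 − 2690) / 2690 = 3.55 km.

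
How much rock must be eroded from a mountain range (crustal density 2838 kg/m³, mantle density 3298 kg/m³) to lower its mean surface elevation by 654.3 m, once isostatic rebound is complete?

Net drop Δ = e − u = e − e ρ_c/ρ_m = e (ρ_m − ρ_c)/ρ_m.
e = Δ ρ_m/(ρ_m − ρ_c) = 654.3 m × 3298/460 = 4690 m.

4690 m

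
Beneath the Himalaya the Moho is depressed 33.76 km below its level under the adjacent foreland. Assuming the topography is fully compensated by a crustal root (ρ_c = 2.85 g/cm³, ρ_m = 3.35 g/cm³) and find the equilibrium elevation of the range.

5.92 km

By Archimedes' principle applied to the lithosphere: ρ_c h = (ρ_m − ρ_c) r.
h = r (ρ_m − ρ_c) / ρ_c = 33.76 km × (3.35 − 2.85) / 2.85 = 5.92 km.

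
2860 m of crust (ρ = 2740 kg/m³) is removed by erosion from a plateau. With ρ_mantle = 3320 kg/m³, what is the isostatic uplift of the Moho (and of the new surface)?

2360 m

Unloading: uplift u = e ρ_c/ρ_m = 2860 m × 2740/3320 = 2360 m.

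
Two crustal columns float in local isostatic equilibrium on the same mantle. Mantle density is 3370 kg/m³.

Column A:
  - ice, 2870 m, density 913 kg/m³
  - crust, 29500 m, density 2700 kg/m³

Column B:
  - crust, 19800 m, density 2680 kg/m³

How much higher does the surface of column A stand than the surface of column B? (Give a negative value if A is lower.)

3900 m

For any compensation level in the mantle, the mantle terms cancel and isostasy reduces to e = (Σt_A − Σt_B) − (Σ(ρt)_A − Σ(ρt)_B) / ρ_m.
Σt_A = 32370 m; Σt_B = 19800 m; Σ(ρt)_A = 82270310; Σ(ρt)_B = 53064000 (in m·kg/m³).
e = (32370 − 19800) − (82270310 − 53064000) / 3370 = 3900 m.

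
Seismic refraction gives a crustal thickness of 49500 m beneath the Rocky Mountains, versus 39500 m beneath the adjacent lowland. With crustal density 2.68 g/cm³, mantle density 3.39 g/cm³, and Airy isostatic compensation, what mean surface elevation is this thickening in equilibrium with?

Excess crust Δ = 49500 m − 39500 m = 10000 m, split between elevation h and root r with h + r = Δ.
Airy balance ρ_c h = (ρ_m − ρ_c) r gives r = h ρ_c/(ρ_m − ρ_c), so h (1 + ρ_c/(ρ_m − ρ_c)) = Δ, i.e. h = Δ (ρ_m − ρ_c)/ρ_m.
h = 10000 m × 0.71/3.39 = 2090 m.

2090 m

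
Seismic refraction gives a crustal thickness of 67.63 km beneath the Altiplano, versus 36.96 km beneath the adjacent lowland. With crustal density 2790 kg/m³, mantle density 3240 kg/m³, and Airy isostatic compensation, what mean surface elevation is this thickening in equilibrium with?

4.26 km

Excess crust Δ = 67.63 km − 36.96 km = 30.67 km, split between elevation h and root r with h + r = Δ.
Airy balance ρ_c h = (ρ_m − ρ_c) r gives r = h ρ_c/(ρ_m − ρ_c), so h (1 + ρ_c/(ρ_m − ρ_c)) = Δ, i.e. h = Δ (ρ_m − ρ_c)/ρ_m.
h = 30.67 km × 450/3240 = 4.26 km.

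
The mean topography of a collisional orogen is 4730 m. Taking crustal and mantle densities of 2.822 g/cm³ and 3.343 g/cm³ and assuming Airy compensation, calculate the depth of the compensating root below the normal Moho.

25600 m

By Archimedes' principle applied to the lithosphere: the weight of the topography is balanced by the buoyancy of the root, ρ_c h = (ρ_m − ρ_c) r.
r = h · ρ_c / (ρ_m − ρ_c) = 4730 m × 2.822 / (3.343 − 2.822) = 25600 m.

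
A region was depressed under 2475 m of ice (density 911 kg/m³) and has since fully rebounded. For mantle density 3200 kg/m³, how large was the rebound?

Removing the load lets mantle flow back in; uplift u satisfies ρ_ice t = ρ_m u.
u = t ρ_ice/ρ_m = 2475 m × 911/3200 = 705 m.

705 m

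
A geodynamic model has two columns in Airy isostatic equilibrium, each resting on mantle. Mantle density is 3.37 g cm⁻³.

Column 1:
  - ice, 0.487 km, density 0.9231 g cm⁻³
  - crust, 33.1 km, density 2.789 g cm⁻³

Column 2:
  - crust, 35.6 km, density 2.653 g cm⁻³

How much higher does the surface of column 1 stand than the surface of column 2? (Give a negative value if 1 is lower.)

−1.51 km

For any compensation level in the mantle, the mantle terms cancel and isostasy reduces to e = (Σt_1 − Σt_2) − (Σ(ρt)_1 − Σ(ρt)_2) / ρ_m.
Σt_1 = 33.587 km; Σt_2 = 35.6 km; Σ(ρt)_1 = 92.7654497; Σ(ρt)_2 = 94.4468 (in km·g cm⁻³).
e = (33.587 − 35.6) − (92.7654497 − 94.4468) / 3.37 = −1.51 km.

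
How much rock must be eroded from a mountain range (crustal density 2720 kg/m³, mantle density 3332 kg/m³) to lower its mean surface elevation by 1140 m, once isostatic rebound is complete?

6210 m

Net drop Δ = e − u = e − e ρ_c/ρ_m = e (ρ_m − ρ_c)/ρ_m.
e = Δ ρ_m/(ρ_m − ρ_c) = 1140 m × 3332/612 = 6210 m.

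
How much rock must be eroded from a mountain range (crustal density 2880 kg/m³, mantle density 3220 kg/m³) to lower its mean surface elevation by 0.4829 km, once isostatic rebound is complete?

4.57 km

Net drop Δ = e − u = e − e ρ_c/ρ_m = e (ρ_m − ρ_c)/ρ_m.
e = Δ ρ_m/(ρ_m − ρ_c) = 0.4829 km × 3220/340 = 4.57 km.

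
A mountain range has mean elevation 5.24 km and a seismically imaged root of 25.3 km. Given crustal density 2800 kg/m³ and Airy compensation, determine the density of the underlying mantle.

3380 kg/m³

Airy balance: ρ_c h = (ρ_m − ρ_c) r → ρ_m = ρ_c (1 + h/r).
ρ_m = 2800 × (1 + 5.24 km/25.3 km) = 3380 kg/m³.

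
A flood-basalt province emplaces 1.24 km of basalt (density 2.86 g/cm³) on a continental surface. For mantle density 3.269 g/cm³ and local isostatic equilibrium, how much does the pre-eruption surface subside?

Subaerial loading: s = t ρ_load / ρ_m.
s = 1.24 km × 2.86/3.269 = 1.08 km.

1.08 km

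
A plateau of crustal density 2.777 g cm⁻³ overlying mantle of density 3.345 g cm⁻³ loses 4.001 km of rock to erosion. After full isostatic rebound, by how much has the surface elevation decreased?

0.679 km

Rebound u = e ρ_c/ρ_m = 4.001 km × 2.777/3.345 = 3.322 km.
Net surface drop = e − u = 4.001 km − 3.322 km = e (ρ_m − ρ_c)/ρ_m = 0.679 km.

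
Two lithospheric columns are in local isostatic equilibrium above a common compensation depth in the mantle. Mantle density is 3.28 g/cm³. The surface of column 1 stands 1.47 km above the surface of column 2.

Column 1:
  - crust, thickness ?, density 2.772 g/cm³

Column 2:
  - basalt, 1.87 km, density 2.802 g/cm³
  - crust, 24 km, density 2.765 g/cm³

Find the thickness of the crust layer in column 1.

Take the compensation level at the base of the deeper column (depth z_c below the surface of column 1) and equate Σ ρ_i t_i down to z_c; mantle fills any gap and the z_c terms cancel.
Column 1: x×2.772 + (z_c − 0 − x)×3.28
Column 2: 1.47×0 + 1.87×2.802 + 24×2.765 + (z_c − 1.47 − 25.87)×3.28
The z_c×3.28 term appears on both sides and cancels. Collect the known terms of each column as K = Σ(ρt)_known − 3.28 × (depth of known layers): K_1 = 0 − 3.28×0 = 0; K_2 = 71.59974 − 3.28×(1.47 + 25.87) = −18.07546.
Balance: K_1 − x×(3.28 − 2.772) = K_2, so x = (K_1 − K_2)/(3.28 − 2.772) = 18.0755/0.508 = 35.6 km.

35.6 km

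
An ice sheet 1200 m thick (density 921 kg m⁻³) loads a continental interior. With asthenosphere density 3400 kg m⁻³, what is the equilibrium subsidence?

325 m

In Airy isostatic equilibrium: the ice load ρ_ice t is balanced by mantle displaced below, ρ_m s.
s = t ρ_ice / ρ_m = 1200 m × 921/3400 = 325 m.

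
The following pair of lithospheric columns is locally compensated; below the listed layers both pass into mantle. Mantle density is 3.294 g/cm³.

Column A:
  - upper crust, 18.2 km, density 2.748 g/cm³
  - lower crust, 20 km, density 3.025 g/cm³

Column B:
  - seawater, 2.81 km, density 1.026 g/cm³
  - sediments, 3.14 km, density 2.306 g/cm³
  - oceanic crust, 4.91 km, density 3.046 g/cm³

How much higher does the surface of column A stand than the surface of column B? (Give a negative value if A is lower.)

1.4 km

For any compensation level in the mantle, the mantle terms cancel and isostasy reduces to e = (Σt_A − Σt_B) − (Σ(ρt)_A − Σ(ρt)_B) / ρ_m.
Σt_A = 38.2 km; Σt_B = 10.86 km; Σ(ρt)_A = 110.5136; Σ(ρt)_B = 25.07976 (in km·g/cm³).
e = (38.2 − 10.86) − (110.5136 − 25.07976) / 3.294 = 1.4 km.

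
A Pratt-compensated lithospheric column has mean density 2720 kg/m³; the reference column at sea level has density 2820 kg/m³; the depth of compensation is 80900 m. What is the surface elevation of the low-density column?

ρ_ref D = ρ (D + h) → h = D (ρ_ref − ρ)/ρ.
h = 80900 m × (2820 − 2720)/2720 = 2970 m.

2970 m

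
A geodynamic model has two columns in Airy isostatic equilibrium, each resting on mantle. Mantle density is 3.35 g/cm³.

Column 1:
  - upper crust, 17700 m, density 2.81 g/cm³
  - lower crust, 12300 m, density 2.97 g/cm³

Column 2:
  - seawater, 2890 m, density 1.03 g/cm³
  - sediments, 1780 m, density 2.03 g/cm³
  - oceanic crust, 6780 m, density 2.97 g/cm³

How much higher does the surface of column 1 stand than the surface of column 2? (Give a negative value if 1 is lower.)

776 m

For any compensation level in the mantle, the mantle terms cancel and isostasy reduces to e = (Σt_1 − Σt_2) − (Σ(ρt)_1 − Σ(ρt)_2) / ρ_m.
Σt_1 = 30000 m; Σt_2 = 11450 m; Σ(ρt)_1 = 86268; Σ(ρt)_2 = 26726.7 (in m·g/cm³).
e = (30000 − 11450) − (86268 − 26726.7) / 3.35 = 776 m.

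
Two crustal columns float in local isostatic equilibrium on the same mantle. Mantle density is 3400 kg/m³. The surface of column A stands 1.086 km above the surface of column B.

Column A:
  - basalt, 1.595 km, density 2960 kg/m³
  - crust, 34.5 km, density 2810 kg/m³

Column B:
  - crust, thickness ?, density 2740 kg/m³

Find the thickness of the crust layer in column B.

26.3 km

Take the compensation level at the base of the deeper column (depth z_c below the surface of column A) and equate Σ ρ_i t_i down to z_c; mantle fills any gap and the z_c terms cancel.
Column A: 1.595×2960 + 34.5×2810 + (z_c − 36.095)×3400
Column B: 1.086×0 + x×2740 + (z_c − 1.086 − 0 − x)×3400
The z_c×3400 term appears on both sides and cancels. Collect the known terms of each column as K = Σ(ρt)_known − 3400 × (depth of known layers): K_A = 101666.2 − 3400×36.095 = −21056.8; K_B = 0 − 3400×(1.086 + 0) = −3692.4.
Balance: K_A = K_B − x×(3400 − 2740), so x = (K_B − K_A)/(3400 − 2740) = 17364.4/660 = 26.3 km.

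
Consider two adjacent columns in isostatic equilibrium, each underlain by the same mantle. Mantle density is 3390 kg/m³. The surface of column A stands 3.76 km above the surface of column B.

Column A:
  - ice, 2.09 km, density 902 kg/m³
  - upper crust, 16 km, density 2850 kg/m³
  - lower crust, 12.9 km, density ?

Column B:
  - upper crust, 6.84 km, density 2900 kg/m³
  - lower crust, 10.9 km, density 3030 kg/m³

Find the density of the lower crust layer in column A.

2910 kg/m³

Take the compensation level at the base of the deeper column (depth z_c below the surface of column A) and equate Σ ρ_i t_i down to z_c; mantle fills any gap and the z_c terms cancel.
Column A: 2.09×902 + 16×2850 + 12.9×ρ + (z_c − 30.99)×3390
Column B: 3.76×0 + 6.84×2900 + 10.9×3030 + (z_c − 3.76 − 17.74)×3390
The z_c×3390 term appears on both sides and cancels. Collect the known terms of each column as K = Σ(ρt)_known − 3390 × (depth of known layers): K_A = 47485.18 − 3390×30.99 = −57570.92; K_B = 52863 − 3390×(3.76 + 17.74) = −20022.
Balance: K_A + 12.9×ρ = K_B, so ρ = (K_B − K_A)/12.9 = 37548.9/12.9 = 2910 kg/m³.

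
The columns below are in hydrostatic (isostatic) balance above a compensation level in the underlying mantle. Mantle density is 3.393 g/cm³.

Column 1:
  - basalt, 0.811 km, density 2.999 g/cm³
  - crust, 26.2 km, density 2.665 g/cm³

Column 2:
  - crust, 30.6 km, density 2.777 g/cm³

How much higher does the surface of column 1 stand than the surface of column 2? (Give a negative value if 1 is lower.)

For any compensation level in the mantle, the mantle terms cancel and isostasy reduces to e = (Σt_1 − Σt_2) − (Σ(ρt)_1 − Σ(ρt)_2) / ρ_m.
Σt_1 = 27.011 km; Σt_2 = 30.6 km; Σ(ρt)_1 = 72.255189; Σ(ρt)_2 = 84.9762 (in km·g/cm³).
e = (27.011 − 30.6) − (72.255189 − 84.9762) / 3.393 = 0.16 km.

0.16 km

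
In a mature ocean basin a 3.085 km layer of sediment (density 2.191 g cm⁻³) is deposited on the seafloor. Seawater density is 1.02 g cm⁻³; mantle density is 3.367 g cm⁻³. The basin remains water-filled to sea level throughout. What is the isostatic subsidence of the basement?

1.54 km

Submarine loading: the sediment displaces seawater, and the subsidence is in turn flooded, so s (ρ_m − ρ_w) = t (ρ_sed − ρ_w).
s = 3.085 km × (2.191 − 1.02) / (3.367 − 1.02) = 1.54 km.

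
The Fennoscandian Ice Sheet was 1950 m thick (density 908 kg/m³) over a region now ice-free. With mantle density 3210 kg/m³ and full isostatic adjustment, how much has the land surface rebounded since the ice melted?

552 m

Removing the load lets mantle flow back in; uplift u satisfies ρ_ice t = ρ_m u.
u = t ρ_ice/ρ_m = 1950 m × 908/3210 = 552 m.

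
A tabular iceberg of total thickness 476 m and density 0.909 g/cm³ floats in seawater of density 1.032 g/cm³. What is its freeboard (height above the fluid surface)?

Floating equilibrium: submerged depth d = t ρ_obj/ρ_fluid = 476 m × 0.909/1.032 = 419.3 m.
Freeboard = t − d = 476 m − 419.3 m = 56.7 m.

56.7 m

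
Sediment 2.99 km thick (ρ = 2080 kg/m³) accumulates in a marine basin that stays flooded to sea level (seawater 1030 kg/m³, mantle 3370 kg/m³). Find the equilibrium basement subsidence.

1.34 km

Submarine loading: the sediment displaces seawater, and the subsidence is in turn flooded, so s (ρ_m − ρ_w) = t (ρ_sed − ρ_w).
s = 2.99 km × (2080 − 1030) / (3370 − 1030) = 1.34 km.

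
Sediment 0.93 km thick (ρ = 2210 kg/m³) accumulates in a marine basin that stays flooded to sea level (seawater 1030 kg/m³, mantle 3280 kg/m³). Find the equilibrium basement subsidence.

0.488 km

Submarine loading: the sediment displaces seawater, and the subsidence is in turn flooded, so s (ρ_m − ρ_w) = t (ρ_sed − ρ_w).
s = 0.93 km × (2210 − 1030) / (3280 − 1030) = 0.488 km.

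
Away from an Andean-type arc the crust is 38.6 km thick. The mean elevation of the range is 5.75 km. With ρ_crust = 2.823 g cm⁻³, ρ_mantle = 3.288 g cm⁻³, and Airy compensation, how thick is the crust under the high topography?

Root depth r = h ρ_c / (ρ_m − ρ_c) = 5.75 km × 2.823 / 0.465 = 34.91 km.
Total thickness = T + h + r = 38.6 km + 5.75 km + 34.91 km = 79.3 km.

79.3 km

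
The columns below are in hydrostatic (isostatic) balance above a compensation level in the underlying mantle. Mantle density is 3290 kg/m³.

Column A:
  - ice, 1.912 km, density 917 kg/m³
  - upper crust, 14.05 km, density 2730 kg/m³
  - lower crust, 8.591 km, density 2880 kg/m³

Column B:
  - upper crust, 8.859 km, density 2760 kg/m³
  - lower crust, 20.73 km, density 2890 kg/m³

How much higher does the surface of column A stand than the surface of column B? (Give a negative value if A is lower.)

For any compensation level in the mantle, the mantle terms cancel and isostasy reduces to e = (Σt_A − Σt_B) − (Σ(ρt)_A − Σ(ρt)_B) / ρ_m.
Σt_A = 24.553 km; Σt_B = 29.589 km; Σ(ρt)_A = 64851.884; Σ(ρt)_B = 84360.54 (in km·kg/m³).
e = (24.553 − 29.589) − (64851.884 − 84360.54) / 3290 = 0.894 km.

0.894 km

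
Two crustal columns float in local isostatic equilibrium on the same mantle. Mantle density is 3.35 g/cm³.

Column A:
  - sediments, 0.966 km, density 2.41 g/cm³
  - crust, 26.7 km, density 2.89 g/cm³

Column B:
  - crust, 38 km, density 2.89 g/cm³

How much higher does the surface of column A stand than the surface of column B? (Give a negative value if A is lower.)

For any compensation level in the mantle, the mantle terms cancel and isostasy reduces to e = (Σt_A − Σt_B) − (Σ(ρt)_A − Σ(ρt)_B) / ρ_m.
Σt_A = 27.666 km; Σt_B = 38 km; Σ(ρt)_A = 79.49106; Σ(ρt)_B = 109.82 (in km·g/cm³).
e = (27.666 − 38) − (79.49106 − 109.82) / 3.35 = −1.28 km.

−1.28 km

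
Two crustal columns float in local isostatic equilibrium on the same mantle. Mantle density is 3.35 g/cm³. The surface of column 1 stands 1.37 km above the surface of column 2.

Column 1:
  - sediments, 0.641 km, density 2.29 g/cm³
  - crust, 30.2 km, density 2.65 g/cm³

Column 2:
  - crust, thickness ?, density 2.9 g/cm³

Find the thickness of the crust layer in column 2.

38.3 km

Take the compensation level at the base of the deeper column (depth z_c below the surface of column 1) and equate Σ ρ_i t_i down to z_c; mantle fills any gap and the z_c terms cancel.
Column 1: 0.641×2.29 + 30.2×2.65 + (z_c − 30.841)×3.35
Column 2: 1.37×0 + x×2.9 + (z_c − 1.37 − 0 − x)×3.35
The z_c×3.35 term appears on both sides and cancels. Collect the known terms of each column as K = Σ(ρt)_known − 3.35 × (depth of known layers): K_1 = 81.49789 − 3.35×30.841 = −21.81946; K_2 = 0 − 3.35×(1.37 + 0) = −4.5895.
Balance: K_1 = K_2 − x×(3.35 − 2.9), so x = (K_2 − K_1)/(3.35 − 2.9) = 17.23/0.45 = 38.3 km.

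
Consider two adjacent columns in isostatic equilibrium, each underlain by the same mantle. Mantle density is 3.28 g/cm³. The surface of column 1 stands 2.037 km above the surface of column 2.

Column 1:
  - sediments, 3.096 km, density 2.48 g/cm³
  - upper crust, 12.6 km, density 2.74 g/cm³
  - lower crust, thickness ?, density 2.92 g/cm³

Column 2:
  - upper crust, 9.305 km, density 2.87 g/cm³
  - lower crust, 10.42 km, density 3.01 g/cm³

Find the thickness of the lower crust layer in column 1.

Take the compensation level at the base of the deeper column (depth z_c below the surface of column 1) and equate Σ ρ_i t_i down to z_c; mantle fills any gap and the z_c terms cancel.
Column 1: 3.096×2.48 + 12.6×2.74 + x×2.92 + (z_c − 15.696 − x)×3.28
Column 2: 2.037×0 + 9.305×2.87 + 10.42×3.01 + (z_c − 2.037 − 19.725)×3.28
The z_c×3.28 term appears on both sides and cancels. Collect the known terms of each column as K = Σ(ρt)_known − 3.28 × (depth of known layers): K_1 = 42.20208 − 3.28×15.696 = −9.2808; K_2 = 58.06955 − 3.28×(2.037 + 19.725) = −13.30981.
Balance: K_1 − x×(3.28 − 2.92) = K_2, so x = (K_1 − K_2)/(3.28 − 2.92) = 4.02901/0.36 = 11.2 km.

11.2 km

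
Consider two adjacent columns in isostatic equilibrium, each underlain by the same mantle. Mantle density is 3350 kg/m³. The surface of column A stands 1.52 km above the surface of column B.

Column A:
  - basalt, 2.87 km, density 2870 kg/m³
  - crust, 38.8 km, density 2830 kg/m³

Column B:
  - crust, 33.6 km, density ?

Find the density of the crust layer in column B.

Take the compensation level at the base of the deeper column (depth z_c below the surface of column A) and equate Σ ρ_i t_i down to z_c; mantle fills any gap and the z_c terms cancel.
Column A: 2.87×2870 + 38.8×2830 + (z_c − 41.67)×3350
Column B: 1.52×0 + 33.6×ρ + (z_c − 1.52 − 33.6)×3350
The z_c×3350 term appears on both sides and cancels. Collect the known terms of each column as K = Σ(ρt)_known − 3350 × (depth of known layers): K_A = 118040.9 − 3350×41.67 = −21553.6; K_B = 0 − 3350×(1.52 + 33.6) = −117652.
Balance: K_A = K_B + 33.6×ρ, so ρ = (K_A − K_B)/33.6 = 96098.4/33.6 = 2860 kg/m³.

2860 kg/m³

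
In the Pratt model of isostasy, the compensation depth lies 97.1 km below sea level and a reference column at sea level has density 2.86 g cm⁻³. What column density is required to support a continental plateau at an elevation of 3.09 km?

Pratt balance: ρ_ref D = ρ (D + h).
ρ = ρ_ref D/(D + h) = 2.86 × 97.1 km/(97.1 km + 3.09 km) = 2.77 g cm⁻³.

2.77 g cm⁻³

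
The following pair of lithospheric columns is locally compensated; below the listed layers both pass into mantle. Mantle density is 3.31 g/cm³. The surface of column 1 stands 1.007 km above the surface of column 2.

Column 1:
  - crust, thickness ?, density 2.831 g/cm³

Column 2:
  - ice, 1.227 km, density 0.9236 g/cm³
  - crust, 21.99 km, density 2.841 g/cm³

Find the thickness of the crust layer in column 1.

Take the compensation level at the base of the deeper column (depth z_c below the surface of column 1) and equate Σ ρ_i t_i down to z_c; mantle fills any gap and the z_c terms cancel.
Column 1: x×2.831 + (z_c − 0 − x)×3.31
Column 2: 1.007×0 + 1.227×0.9236 + 21.99×2.841 + (z_c − 1.007 − 23.217)×3.31
The z_c×3.31 term appears on both sides and cancels. Collect the known terms of each column as K = Σ(ρt)_known − 3.31 × (depth of known layers): K_1 = 0 − 3.31×0 = 0; K_2 = 63.6068472 − 3.31×(1.007 + 23.217) = −16.5745928.
Balance: K_1 − x×(3.31 − 2.831) = K_2, so x = (K_1 − K_2)/(3.31 − 2.831) = 16.5746/0.479 = 34.6 km.

34.6 km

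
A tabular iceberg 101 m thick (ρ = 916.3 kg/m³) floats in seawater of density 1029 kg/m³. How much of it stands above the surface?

Floating equilibrium: submerged depth d = t ρ_obj/ρ_fluid = 101 m × 916.3/1029 = 89.94 m.
Freeboard = t − d = 101 m − 89.94 m = 11.1 m.

11.1 m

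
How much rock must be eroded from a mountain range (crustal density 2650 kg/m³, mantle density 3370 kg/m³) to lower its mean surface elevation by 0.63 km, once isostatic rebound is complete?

Net drop Δ = e − u = e − e ρ_c/ρ_m = e (ρ_m − ρ_c)/ρ_m.
e = Δ ρ_m/(ρ_m − ρ_c) = 0.63 km × 3370/720 = 2.95 km.

2.95 km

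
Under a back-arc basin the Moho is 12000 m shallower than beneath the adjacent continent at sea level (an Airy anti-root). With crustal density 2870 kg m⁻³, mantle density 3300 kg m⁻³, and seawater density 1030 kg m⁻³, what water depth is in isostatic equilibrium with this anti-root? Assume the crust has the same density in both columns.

Replacing a thickness d of crust by seawater at the top must be balanced by replacing crust with mantle at the base: d (ρ_c − ρ_w) = a (ρ_m − ρ_c).
d = a (ρ_m − ρ_c)/(ρ_c − ρ_w) = 12000 m × 430/1840 = 2800 m.

2800 m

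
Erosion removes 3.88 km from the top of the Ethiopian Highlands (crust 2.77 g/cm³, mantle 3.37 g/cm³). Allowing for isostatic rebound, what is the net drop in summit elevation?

0.691 km

Rebound u = e ρ_c/ρ_m = 3.88 km × 2.77/3.37 = 3.189 km.
Net surface drop = e − u = 3.88 km − 3.189 km = e (ρ_m − ρ_c)/ρ_m = 0.691 km.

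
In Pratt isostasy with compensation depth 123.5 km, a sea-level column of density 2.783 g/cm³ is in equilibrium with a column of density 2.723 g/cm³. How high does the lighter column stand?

2.72 km

ρ_ref D = ρ (D + h) → h = D (ρ_ref − ρ)/ρ.
h = 123.5 km × (2.783 − 2.723)/2.723 = 2.72 km.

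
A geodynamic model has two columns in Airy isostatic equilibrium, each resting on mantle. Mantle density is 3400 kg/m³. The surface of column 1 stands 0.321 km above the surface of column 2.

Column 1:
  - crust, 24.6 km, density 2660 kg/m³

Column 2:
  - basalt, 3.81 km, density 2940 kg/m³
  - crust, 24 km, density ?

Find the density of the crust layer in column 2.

Take the compensation level at the base of the deeper column (depth z_c below the surface of column 1) and equate Σ ρ_i t_i down to z_c; mantle fills any gap and the z_c terms cancel.
Column 1: 24.6×2660 + (z_c − 24.6)×3400
Column 2: 0.321×0 + 3.81×2940 + 24×ρ + (z_c − 0.321 − 27.81)×3400
The z_c×3400 term appears on both sides and cancels. Collect the known terms of each column as K = Σ(ρt)_known − 3400 × (depth of known layers): K_1 = 65436 − 3400×24.6 = −18204; K_2 = 11201.4 − 3400×(0.321 + 27.81) = −84444.
Balance: K_1 = K_2 + 24×ρ, so ρ = (K_1 − K_2)/24 = 66240/24 = 2760 kg/m³.

2760 kg/m³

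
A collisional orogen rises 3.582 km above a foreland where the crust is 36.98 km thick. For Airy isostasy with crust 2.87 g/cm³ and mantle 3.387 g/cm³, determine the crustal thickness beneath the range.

60.4 km

Root depth r = h ρ_c / (ρ_m − ρ_c) = 3.582 km × 2.87 / 0.517 = 19.88 km.
Total thickness = T + h + r = 36.98 km + 3.582 km + 19.88 km = 60.4 km.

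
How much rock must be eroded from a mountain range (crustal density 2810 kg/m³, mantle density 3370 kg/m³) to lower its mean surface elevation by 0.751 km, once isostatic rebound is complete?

Net drop Δ = e − u = e − e ρ_c/ρ_m = e (ρ_m − ρ_c)/ρ_m.
e = Δ ρ_m/(ρ_m − ρ_c) = 0.751 km × 3370/560 = 4.52 km.

4.52 km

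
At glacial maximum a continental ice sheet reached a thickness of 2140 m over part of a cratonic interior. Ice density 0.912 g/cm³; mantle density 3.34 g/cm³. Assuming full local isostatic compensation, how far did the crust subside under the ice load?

In Airy isostatic equilibrium: the ice load ρ_ice t is balanced by mantle displaced below, ρ_m s.
s = t ρ_ice / ρ_m = 2140 m × 0.912/3.34 = 584 m.

584 m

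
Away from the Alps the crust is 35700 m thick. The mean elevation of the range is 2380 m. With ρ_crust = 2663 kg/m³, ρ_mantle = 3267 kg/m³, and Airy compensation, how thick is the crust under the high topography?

48600 m

Root depth r = h ρ_c / (ρ_m − ρ_c) = 2380 m × 2663 / 604 = 10490 m.
Total thickness = T + h + r = 35700 m + 2380 m + 10490 m = 48600 m.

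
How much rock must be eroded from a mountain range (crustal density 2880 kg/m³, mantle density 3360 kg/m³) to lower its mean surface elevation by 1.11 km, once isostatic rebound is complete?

Net drop Δ = e − u = e − e ρ_c/ρ_m = e (ρ_m − ρ_c)/ρ_m.
e = Δ ρ_m/(ρ_m − ρ_c) = 1.11 km × 3360/480 = 7.77 km.

7.77 km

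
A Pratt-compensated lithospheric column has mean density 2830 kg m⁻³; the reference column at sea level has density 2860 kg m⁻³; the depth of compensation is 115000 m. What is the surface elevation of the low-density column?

1220 m

ρ_ref D = ρ (D + h) → h = D (ρ_ref − ρ)/ρ.
h = 115000 m × (2860 − 2830)/2830 = 1220 m.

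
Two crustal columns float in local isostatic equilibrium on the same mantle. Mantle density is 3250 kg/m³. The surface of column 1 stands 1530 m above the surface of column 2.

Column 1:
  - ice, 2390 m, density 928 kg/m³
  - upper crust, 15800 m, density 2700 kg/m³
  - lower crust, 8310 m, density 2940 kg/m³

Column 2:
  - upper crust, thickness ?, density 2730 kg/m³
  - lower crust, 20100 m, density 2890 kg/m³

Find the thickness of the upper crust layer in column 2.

Take the compensation level at the base of the deeper column (depth z_c below the surface of column 1) and equate Σ ρ_i t_i down to z_c; mantle fills any gap and the z_c terms cancel.
Column 1: 2390×928 + 15800×2700 + 8310×2940 + (z_c − 26500)×3250
Column 2: 1530×0 + x×2730 + 20100×2890 + (z_c − 1530 − 20100 − x)×3250
The z_c×3250 term appears on both sides and cancels. Collect the known terms of each column as K = Σ(ρt)_known − 3250 × (depth of known layers): K_1 = 69309320 − 3250×26500 = −16815680; K_2 = 58089000 − 3250×(1530 + 20100) = −12208500.
Balance: K_1 = K_2 − x×(3250 − 2730), so x = (K_2 − K_1)/(3250 − 2730) = 4607180/520 = 8860 m.

8860 m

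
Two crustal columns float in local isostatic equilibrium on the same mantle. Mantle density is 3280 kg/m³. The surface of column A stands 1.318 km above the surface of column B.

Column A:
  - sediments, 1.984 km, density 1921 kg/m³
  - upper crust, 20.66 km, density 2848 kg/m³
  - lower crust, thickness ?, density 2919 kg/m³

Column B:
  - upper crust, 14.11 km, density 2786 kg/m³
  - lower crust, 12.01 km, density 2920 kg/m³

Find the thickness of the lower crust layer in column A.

Take the compensation level at the base of the deeper column (depth z_c below the surface of column A) and equate Σ ρ_i t_i down to z_c; mantle fills any gap and the z_c terms cancel.
Column A: 1.984×1921 + 20.66×2848 + x×2919 + (z_c − 22.644 − x)×3280
Column B: 1.318×0 + 14.11×2786 + 12.01×2920 + (z_c − 1.318 − 26.12)×3280
The z_c×3280 term appears on both sides and cancels. Collect the known terms of each column as K = Σ(ρt)_known − 3280 × (depth of known layers): K_A = 62650.944 − 3280×22.644 = −11621.376; K_B = 74379.66 − 3280×(1.318 + 26.12) = −15616.98.
Balance: K_A − x×(3280 − 2919) = K_B, so x = (K_A − K_B)/(3280 − 2919) = 3995.6/361 = 11.1 km.

11.1 km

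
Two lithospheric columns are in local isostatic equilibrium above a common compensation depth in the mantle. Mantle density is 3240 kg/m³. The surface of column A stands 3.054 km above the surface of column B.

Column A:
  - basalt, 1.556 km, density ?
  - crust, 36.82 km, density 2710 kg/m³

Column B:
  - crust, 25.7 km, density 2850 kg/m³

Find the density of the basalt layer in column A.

2980 kg/m³

Take the compensation level at the base of the deeper column (depth z_c below the surface of column A) and equate Σ ρ_i t_i down to z_c; mantle fills any gap and the z_c terms cancel.
Column A: 1.556×ρ + 36.82×2710 + (z_c − 38.376)×3240
Column B: 3.054×0 + 25.7×2850 + (z_c − 3.054 − 25.7)×3240
The z_c×3240 term appears on both sides and cancels. Collect the known terms of each column as K = Σ(ρt)_known − 3240 × (depth of known layers): K_A = 99782.2 − 3240×38.376 = −24556.04; K_B = 73245 − 3240×(3.054 + 25.7) = −19917.96.
Balance: K_A + 1.556×ρ = K_B, so ρ = (K_B − K_A)/1.556 = 4638.08/1.556 = 2980 kg/m³.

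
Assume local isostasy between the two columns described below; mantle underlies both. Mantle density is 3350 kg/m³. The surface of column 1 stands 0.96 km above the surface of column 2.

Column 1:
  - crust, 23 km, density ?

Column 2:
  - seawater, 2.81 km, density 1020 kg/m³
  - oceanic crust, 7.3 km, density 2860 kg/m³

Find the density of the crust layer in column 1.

Take the compensation level at the base of the deeper column (depth z_c below the surface of column 1) and equate Σ ρ_i t_i down to z_c; mantle fills any gap and the z_c terms cancel.
Column 1: 23×ρ + (z_c − 23)×3350
Column 2: 0.96×0 + 2.81×1020 + 7.3×2860 + (z_c − 0.96 − 10.11)×3350
The z_c×3350 term appears on both sides and cancels. Collect the known terms of each column as K = Σ(ρt)_known − 3350 × (depth of known layers): K_1 = 0 − 3350×23 = −77050; K_2 = 23744.2 − 3350×(0.96 + 10.11) = −13340.3.
Balance: K_1 + 23×ρ = K_2, so ρ = (K_2 − K_1)/23 = 63709.7/23 = 2770 kg/m³.

2770 kg/m³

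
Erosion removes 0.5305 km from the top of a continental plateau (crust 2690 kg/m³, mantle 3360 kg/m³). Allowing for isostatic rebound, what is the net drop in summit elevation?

Rebound u = e ρ_c/ρ_m = 0.5305 km × 2690/3360 = 0.4247 km.
Net surface drop = e − u = 0.5305 km − 0.4247 km = e (ρ_m − ρ_c)/ρ_m = 0.106 km.

0.106 km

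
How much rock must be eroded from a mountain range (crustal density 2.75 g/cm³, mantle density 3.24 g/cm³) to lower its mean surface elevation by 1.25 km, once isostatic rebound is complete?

Net drop Δ = e − u = e − e ρ_c/ρ_m = e (ρ_m − ρ_c)/ρ_m.
e = Δ ρ_m/(ρ_m − ρ_c) = 1.25 km × 3.24/0.49 = 8.27 km.

8.27 km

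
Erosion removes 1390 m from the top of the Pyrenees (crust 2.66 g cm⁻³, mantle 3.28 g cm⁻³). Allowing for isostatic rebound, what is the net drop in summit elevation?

263 m

Rebound u = e ρ_c/ρ_m = 1390 m × 2.66/3.28 = 1127 m.
Net surface drop = e − u = 1390 m − 1127 m = e (ρ_m − ρ_c)/ρ_m = 263 m.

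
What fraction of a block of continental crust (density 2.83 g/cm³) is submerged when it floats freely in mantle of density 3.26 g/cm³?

86.8%

Submerged fraction = ρ_obj/ρ_fluid = 2.83/3.26 = 86.8%.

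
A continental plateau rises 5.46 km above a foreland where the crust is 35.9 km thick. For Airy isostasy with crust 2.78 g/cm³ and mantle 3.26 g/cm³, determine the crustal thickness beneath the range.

Root depth r = h ρ_c / (ρ_m − ρ_c) = 5.46 km × 2.78 / 0.48 = 31.62 km.
Total thickness = T + h + r = 35.9 km + 5.46 km + 31.62 km = 73 km.

73 km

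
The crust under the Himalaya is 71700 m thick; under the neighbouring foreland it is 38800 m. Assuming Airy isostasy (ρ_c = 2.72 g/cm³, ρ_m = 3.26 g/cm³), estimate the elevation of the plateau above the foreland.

Excess crust Δ = 71700 m − 38800 m = 32900 m, split between elevation h and root r with h + r = Δ.
Airy balance ρ_c h = (ρ_m − ρ_c) r gives r = h ρ_c/(ρ_m − ρ_c), so h (1 + ρ_c/(ρ_m − ρ_c)) = Δ, i.e. h = Δ (ρ_m − ρ_c)/ρ_m.
h = 32900 m × 0.54/3.26 = 5450 m.

5450 m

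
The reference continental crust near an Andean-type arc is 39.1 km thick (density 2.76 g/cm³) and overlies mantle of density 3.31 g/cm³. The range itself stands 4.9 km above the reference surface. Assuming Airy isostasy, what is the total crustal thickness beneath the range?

68.6 km

Root depth r = h ρ_c / (ρ_m − ρ_c) = 4.9 km × 2.76 / 0.55 = 24.59 km.
Total thickness = T + h + r = 39.1 km + 4.9 km + 24.59 km = 68.6 km.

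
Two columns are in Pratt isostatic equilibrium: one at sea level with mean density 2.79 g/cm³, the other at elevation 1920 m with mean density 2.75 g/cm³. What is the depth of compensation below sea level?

132000 m

ρ_ref D = ρ (D + h) → D (ρ_ref − ρ) = ρ h.
D = ρ h/(ρ_ref − ρ) = 2.75 × 1920 m/(2.79 − 2.75) = 132000 m.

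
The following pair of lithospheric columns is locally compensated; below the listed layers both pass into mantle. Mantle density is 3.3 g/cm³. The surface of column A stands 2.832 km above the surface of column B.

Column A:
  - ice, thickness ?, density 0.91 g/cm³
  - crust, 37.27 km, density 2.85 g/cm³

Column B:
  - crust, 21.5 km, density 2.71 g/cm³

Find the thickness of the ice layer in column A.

2.2 km

Take the compensation level at the base of the deeper column (depth z_c below the surface of column A) and equate Σ ρ_i t_i down to z_c; mantle fills any gap and the z_c terms cancel.
Column A: x×0.91 + 37.27×2.85 + (z_c − 37.27 − x)×3.3
Column B: 2.832×0 + 21.5×2.71 + (z_c − 2.832 − 21.5)×3.3
The z_c×3.3 term appears on both sides and cancels. Collect the known terms of each column as K = Σ(ρt)_known − 3.3 × (depth of known layers): K_A = 106.2195 − 3.3×37.27 = −16.7715; K_B = 58.265 − 3.3×(2.832 + 21.5) = −22.0306.
Balance: K_A − x×(3.3 − 0.91) = K_B, so x = (K_A − K_B)/(3.3 − 0.91) = 5.2591/2.39 = 2.2 km.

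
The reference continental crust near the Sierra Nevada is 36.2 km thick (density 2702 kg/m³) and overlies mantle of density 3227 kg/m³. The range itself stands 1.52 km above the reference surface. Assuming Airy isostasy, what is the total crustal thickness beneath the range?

Root depth r = h ρ_c / (ρ_m − ρ_c) = 1.52 km × 2702 / 525 = 7.823 km.
Total thickness = T + h + r = 36.2 km + 1.52 km + 7.823 km = 45.5 km.

45.5 km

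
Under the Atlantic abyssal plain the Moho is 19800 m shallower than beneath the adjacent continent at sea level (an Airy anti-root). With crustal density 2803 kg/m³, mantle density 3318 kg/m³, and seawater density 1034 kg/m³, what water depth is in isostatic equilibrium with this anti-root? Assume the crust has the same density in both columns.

5760 m

Replacing a thickness d of crust by seawater at the top must be balanced by replacing crust with mantle at the base: d (ρ_c − ρ_w) = a (ρ_m − ρ_c).
d = a (ρ_m − ρ_c)/(ρ_c − ρ_w) = 19800 m × 515/1769 = 5760 m.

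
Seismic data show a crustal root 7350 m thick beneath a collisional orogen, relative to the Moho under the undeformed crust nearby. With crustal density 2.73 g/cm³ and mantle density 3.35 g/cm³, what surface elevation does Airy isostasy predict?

1670 m

Equating mass per unit area of the two columns: ρ_c h = (ρ_m − ρ_c) r.
h = r (ρ_m − ρ_c) / ρ_c = 7350 m × (3.35 − 2.73) / 2.73 = 1670 m.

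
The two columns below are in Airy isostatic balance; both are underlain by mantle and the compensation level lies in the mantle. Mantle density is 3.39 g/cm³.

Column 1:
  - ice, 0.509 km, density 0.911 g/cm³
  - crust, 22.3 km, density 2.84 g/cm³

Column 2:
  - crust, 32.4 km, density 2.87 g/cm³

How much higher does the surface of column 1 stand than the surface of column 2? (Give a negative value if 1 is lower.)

−0.98 km

For any compensation level in the mantle, the mantle terms cancel and isostasy reduces to e = (Σt_1 − Σt_2) − (Σ(ρt)_1 − Σ(ρt)_2) / ρ_m.
Σt_1 = 22.809 km; Σt_2 = 32.4 km; Σ(ρt)_1 = 63.795699; Σ(ρt)_2 = 92.988 (in km·g/cm³).
e = (22.809 − 32.4) − (63.795699 − 92.988) / 3.39 = −0.98 km.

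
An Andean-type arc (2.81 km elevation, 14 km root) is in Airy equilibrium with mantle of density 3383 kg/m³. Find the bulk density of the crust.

2820 kg/m³

ρ_c h = (ρ_m − ρ_c) r → ρ_c (h + r) = ρ_m r → ρ_c = ρ_m r / (h + r).
ρ_c = 3383 × 14 km / (2.81 km + 14 km) = 2820 kg/m³.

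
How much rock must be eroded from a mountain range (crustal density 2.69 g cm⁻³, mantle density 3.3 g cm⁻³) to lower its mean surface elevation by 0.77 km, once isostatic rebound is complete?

4.17 km

Net drop Δ = e − u = e − e ρ_c/ρ_m = e (ρ_m − ρ_c)/ρ_m.
e = Δ ρ_m/(ρ_m − ρ_c) = 0.77 km × 3.3/0.61 = 4.17 km.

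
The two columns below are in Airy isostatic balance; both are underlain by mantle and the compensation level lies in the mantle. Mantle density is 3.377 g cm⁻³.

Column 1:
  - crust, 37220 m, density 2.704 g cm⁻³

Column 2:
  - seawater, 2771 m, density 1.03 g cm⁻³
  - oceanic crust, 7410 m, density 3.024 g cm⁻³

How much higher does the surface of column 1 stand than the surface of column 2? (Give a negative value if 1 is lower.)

4720 m

For any compensation level in the mantle, the mantle terms cancel and isostasy reduces to e = (Σt_1 − Σt_2) − (Σ(ρt)_1 − Σ(ρt)_2) / ρ_m.
Σt_1 = 37220 m; Σt_2 = 10181 m; Σ(ρt)_1 = 100642.88; Σ(ρt)_2 = 25261.97 (in m·g cm⁻³).
e = (37220 − 10181) − (100642.88 − 25261.97) / 3.377 = 4720 m.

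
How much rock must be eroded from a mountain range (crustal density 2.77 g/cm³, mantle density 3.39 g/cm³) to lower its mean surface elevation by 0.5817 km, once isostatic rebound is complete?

3.18 km

Net drop Δ = e − u = e − e ρ_c/ρ_m = e (ρ_m − ρ_c)/ρ_m.
e = Δ ρ_m/(ρ_m − ρ_c) = 0.5817 km × 3.39/0.62 = 3.18 km.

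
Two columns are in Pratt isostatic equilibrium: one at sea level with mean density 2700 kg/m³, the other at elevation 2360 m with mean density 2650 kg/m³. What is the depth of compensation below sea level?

ρ_ref D = ρ (D + h) → D (ρ_ref − ρ) = ρ h.
D = ρ h/(ρ_ref − ρ) = 2650 × 2360 m/(2700 − 2650) = 125000 m.

125000 m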